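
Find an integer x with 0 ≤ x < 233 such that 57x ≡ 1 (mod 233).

gcd(233, 57) = 1.
By Bézout, 57*(-94) + 233*(23) = 1.
So 57*-94 ≡ 1 (mod 233), and -94 mod 233 = 139.

139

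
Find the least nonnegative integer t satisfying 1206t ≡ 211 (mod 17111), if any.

gcd(17111, 1206):
  17111 = 14*1206 + 227
  1206 = 5*227 + 71
  227 = 3*71 + 14
  71 = 5*14 + 1
  14 = 14*1
so gcd(17111, 1206) = 1.
1 divides 211, so solutions exist.
Back-substitute for Bézout coefficients:
  1 = 71 - 5*14
  ... = 1206*(1206) + 17111*(-85)
So 1206*(1206) ≡ 1 (mod 17111); multiply by 211: t ≡ 254466 (mod 17111).
Smallest nonnegative: t = 254466 mod 17111 = 14912.

14912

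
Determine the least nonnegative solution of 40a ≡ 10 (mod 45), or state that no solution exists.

gcd(45, 40) = 5.
5 divides 10, so solutions exist.
By Bézout, 40*(-1) + 45*(1) = 5.
So 40*(-1) ≡ 5 (mod 45); multiply by 2: a ≡ -2 (mod 9).
Smallest nonnegative: a = -2 mod 9 = 7.

7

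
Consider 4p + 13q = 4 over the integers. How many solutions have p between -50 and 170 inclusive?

17

gcd(13, 4):
  13 = 3×4 + 1
  4 = 4×1
so gcd(13, 4) = 1.
Back-substitute for Bézout coefficients:
  1 = 13 - 3×4
  ... = 4×(-3) + 13×(1)
Scale by 4: particular solution (-12, 4); reduce p mod 13: (1, 0).
General solution: p = 1 + 13t, q = 0 - 4t for integer t.
-50 ≤ 1 + 13t ≤ 170 gives t ∈ [-3, 13], which is 17 values.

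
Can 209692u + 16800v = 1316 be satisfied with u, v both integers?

yes

gcd(209692, 16800) = 28  (209692 = 12·16800 + 8092, 16800 = 2·8092 + 616, 8092 = 13·616 + 84, 616 = 7·84 + 28, 84 = 3·28).
28 divides 1316, so integer solutions exist.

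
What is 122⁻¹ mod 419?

gcd(419, 122) = 1  (419 = 3×122 + 53, 122 = 2×53 + 16, 53 = 3×16 + 5, 16 = 3×5 + 1, 5 = 5×1).
Back-substituting, 122×(79) + 419×(-23) = 1.
So 122×79 ≡ 1 (mod 419), and 79 mod 419 = 79.

79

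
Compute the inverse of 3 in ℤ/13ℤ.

gcd(13, 3) = 1.
By Bézout, 3*(-4) + 13*(1) = 1.
So 3*-4 ≡ 1 (mod 13), and -4 mod 13 = 9.

9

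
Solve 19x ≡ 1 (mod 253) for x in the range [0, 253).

40

gcd(253, 19):
  253 = 13×19 + 6
  19 = 3×6 + 1
  6 = 6×1
so gcd(253, 19) = 1.
Back-substitute for Bézout coefficients:
  1 = 19 - 3×6
  ... = 19×(40) + 253×(-3)
So 19×40 ≡ 1 (mod 253), and 40 mod 253 = 40.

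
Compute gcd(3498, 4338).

gcd(4338, 3498):
  4338 = 1·3498 + 840
  3498 = 4·840 + 138
  840 = 6·138 + 12
  138 = 11·12 + 6
  12 = 2·6
so gcd(4338, 3498) = 6.

6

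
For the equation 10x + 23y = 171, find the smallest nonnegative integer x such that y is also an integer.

gcd(23, 10):
  23 = 2*10 + 3
  10 = 3*3 + 1
  3 = 3*1
so gcd(23, 10) = 1.
1 divides 171, so solutions exist.
Back-substitute for Bézout coefficients:
  1 = 10 - 3*3
  ... = 10*(7) + 23*(-3)
Scale by 171/1 = 171: (x₀, y₀) = (1197, -513).
General solution: x = 1197 + 23t, y = -513 - 10t for integer t.
x ≥ 0: smallest is 1197 mod 23 = 1 (at t = -52), with y = 7.

1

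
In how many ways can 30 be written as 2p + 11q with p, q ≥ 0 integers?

2

gcd(11, 2) = 1  (11 = 5·2 + 1, 2 = 2·1).
Back-substituting, 2·(-5) + 11·(1) = 1.
Scale by 30: one solution is (-150, 30). Reduce p mod 11: (4, 2).
General: p = 4 + 11t, q = 2 - 2t.
p ≥ 0 ⇒ t ≥ 0; q ≥ 0 ⇒ t ≤ 1. So t ∈ [0, 1]: 2 solutions.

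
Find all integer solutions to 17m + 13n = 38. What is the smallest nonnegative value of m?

gcd(17, 13) = 1.
1 divides 38, so solutions exist.
By Bézout, 17×(-3) + 13×(4) = 1.
Scale by 38/1 = 38: (m₀, n₀) = (-114, 152).
General solution: m = -114 + 13t, n = 152 - 17t for integer t.
m ≥ 0: smallest is -114 mod 13 = 3 (at t = 9), with n = -1.

3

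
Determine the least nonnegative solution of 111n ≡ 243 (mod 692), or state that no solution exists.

77

gcd(692, 111) = 1.
1 divides 243, so solutions exist.
By Bézout, 111×(-293) + 692×(47) = 1.
So 111×(-293) ≡ 1 (mod 692); multiply by 243: n ≡ -71199 (mod 692).
Smallest nonnegative: n = -71199 mod 692 = 77.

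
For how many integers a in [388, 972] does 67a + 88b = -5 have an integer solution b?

gcd(88, 67) = 1.
By Bézout, 67·(-21) + 88·(16) = 1.
Particular solution: (17, -13).
General solution: a = 17 + 88t, b = -13 - 67t for integer t.
388 ≤ 17 + 88t ≤ 972 gives t ∈ [5, 10], which is 6 values.

6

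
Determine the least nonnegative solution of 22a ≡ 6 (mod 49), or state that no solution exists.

gcd(49, 22):
  49 = 2·22 + 5
  22 = 4·5 + 2
  5 = 2·2 + 1
  2 = 2·1
so gcd(49, 22) = 1.
1 divides 6, so solutions exist.
Back-substitute for Bézout coefficients:
  1 = 5 - 2·2
  ... = 22·(-20) + 49·(9)
So 22·(-20) ≡ 1 (mod 49); multiply by 6: a ≡ -120 (mod 49).
Smallest nonnegative: a = -120 mod 49 = 27.

27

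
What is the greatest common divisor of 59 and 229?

1

gcd(229, 59):
  229 = 3×59 + 52
  59 = 1×52 + 7
  52 = 7×7 + 3
  7 = 2×3 + 1
  3 = 3×1
so gcd(229, 59) = 1.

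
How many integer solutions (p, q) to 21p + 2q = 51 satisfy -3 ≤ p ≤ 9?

7

gcd(21, 2) = 1.
By Bézout, 21×(1) + 2×(-10) = 1.
Particular solution: (1, 15).
General solution: p = 1 + 2t, q = 15 - 21t for integer t.
-3 ≤ 1 + 2t ≤ 9 gives t ∈ [-2, 4], which is 7 values.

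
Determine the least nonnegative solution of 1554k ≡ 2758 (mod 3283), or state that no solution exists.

gcd(3283, 1554) = 7.
7 divides 2758, so solutions exist.
By Bézout, 1554×(150) + 3283×(-71) = 7.
So 1554×(150) ≡ 7 (mod 3283); multiply by 394: k ≡ 59100 (mod 469).
Smallest nonnegative: k = 59100 mod 469 = 6.

6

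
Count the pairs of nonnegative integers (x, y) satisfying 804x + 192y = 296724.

gcd(804, 192) = 12.
By Bézout, 804·(-5) + 192·(21) = 12.
One solution: (13, 1491).
General: x = 13 + 16t, y = 1491 - 67t.
x ≥ 0 ⇒ t ≥ 0; y ≥ 0 ⇒ t ≤ 22. So t ∈ [0, 22]: 23 solutions.

23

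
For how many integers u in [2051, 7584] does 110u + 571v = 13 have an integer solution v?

9

gcd(571, 110):
  571 = 5*110 + 21
  110 = 5*21 + 5
  21 = 4*5 + 1
  5 = 5*1
so gcd(571, 110) = 1.
Back-substitute for Bézout coefficients:
  1 = 21 - 4*5
  ... = 110*(-109) + 571*(21)
Scale by 13: particular solution (-1417, 273); reduce u mod 571: (296, -57).
General solution: u = 296 + 571t, v = -57 - 110t for integer t.
2051 ≤ 296 + 571t ≤ 7584 gives t ∈ [4, 12], which is 9 values.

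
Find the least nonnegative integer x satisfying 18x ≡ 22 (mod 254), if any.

gcd(254, 18) = 2  (254 = 14×18 + 2, 18 = 9×2).
2 divides 22, so solutions exist.
Back-substituting, 18×(-14) + 254×(1) = 2.
So 18×(-14) ≡ 2 (mod 254); multiply by 11: x ≡ -154 (mod 127).
Smallest nonnegative: x = -154 mod 127 = 100.

100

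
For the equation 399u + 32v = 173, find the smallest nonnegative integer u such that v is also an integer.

gcd(399, 32):
  399 = 12×32 + 15
  32 = 2×15 + 2
  15 = 7×2 + 1
  2 = 2×1
so gcd(399, 32) = 1.
1 divides 173, so solutions exist.
Back-substitute for Bézout coefficients:
  1 = 15 - 7×2
  ... = 399×(15) + 32×(-187)
Scale by 173/1 = 173: (u₀, v₀) = (2595, -32351).
General solution: u = 2595 + 32t, v = -32351 - 399t for integer t.
u ≥ 0: smallest is 2595 mod 32 = 3 (at t = -81), with v = -32.

3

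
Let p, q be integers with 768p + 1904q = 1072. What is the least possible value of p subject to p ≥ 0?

108

gcd(1904, 768):
  1904 = 2×768 + 368
  768 = 2×368 + 32
  368 = 11×32 + 16
  32 = 2×16
so gcd(1904, 768) = 16.
16 divides 1072, so solutions exist.
Back-substitute for Bézout coefficients:
  16 = 368 - 11×32
  ... = 768×(-57) + 1904×(23)
Scale by 1072/16 = 67: (p₀, q₀) = (-3819, 1541).
General solution: p = -3819 + 119t, q = 1541 - 48t for integer t.
p ≥ 0: smallest is -3819 mod 119 = 108 (at t = 33), with q = -43.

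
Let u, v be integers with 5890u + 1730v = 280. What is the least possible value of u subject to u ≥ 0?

gcd(5890, 1730):
  5890 = 3·1730 + 700
  1730 = 2·700 + 330
  700 = 2·330 + 40
  330 = 8·40 + 10
  40 = 4·10
so gcd(5890, 1730) = 10.
10 divides 280, so solutions exist.
Back-substitute for Bézout coefficients:
  10 = 330 - 8·40
  ... = 5890·(-42) + 1730·(143)
Scale by 280/10 = 28: (u₀, v₀) = (-1176, 4004).
General solution: u = -1176 + 173t, v = 4004 - 589t for integer t.
u ≥ 0: smallest is -1176 mod 173 = 35 (at t = 7), with v = -119.

35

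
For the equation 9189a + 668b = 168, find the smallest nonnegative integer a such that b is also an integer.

gcd(9189, 668) = 1.
1 divides 168, so solutions exist.
By Bézout, 9189×(209) + 668×(-2875) = 1.
Scale by 168/1 = 168: (a₀, b₀) = (35112, -483000).
General solution: a = 35112 + 668t, b = -483000 - 9189t for integer t.
a ≥ 0: smallest is 35112 mod 668 = 376 (at t = -52), with b = -5172.

376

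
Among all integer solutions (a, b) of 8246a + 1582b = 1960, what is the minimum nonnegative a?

100

gcd(8246, 1582):
  8246 = 5·1582 + 336
  1582 = 4·336 + 238
  336 = 1·238 + 98
  238 = 2·98 + 42
  98 = 2·42 + 14
  42 = 3·14
so gcd(8246, 1582) = 14.
14 divides 1960, so solutions exist.
Back-substitute for Bézout coefficients:
  14 = 98 - 2·42
  ... = 8246·(33) + 1582·(-172)
Scale by 1960/14 = 140: (a₀, b₀) = (4620, -24080).
General solution: a = 4620 + 113t, b = -24080 - 589t for integer t.
a ≥ 0: smallest is 4620 mod 113 = 100 (at t = -40), with b = -520.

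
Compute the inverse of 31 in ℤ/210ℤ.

61

gcd(210, 31) = 1.
By Bézout, 31×(61) + 210×(-9) = 1.
So 31×61 ≡ 1 (mod 210), and 61 mod 210 = 61.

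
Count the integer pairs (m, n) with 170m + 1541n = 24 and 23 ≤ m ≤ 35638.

gcd(1541, 170):
  1541 = 9·170 + 11
  170 = 15·11 + 5
  11 = 2·5 + 1
  5 = 5·1
so gcd(1541, 170) = 1.
Back-substitute for Bézout coefficients:
  1 = 11 - 2·5
  ... = 170·(-281) + 1541·(31)
Scale by 24: particular solution (-6744, 744); reduce m mod 1541: (961, -106).
General solution: m = 961 + 1541t, n = -106 - 170t for integer t.
23 ≤ 961 + 1541t ≤ 35638 gives t ∈ [0, 22], which is 23 values.

23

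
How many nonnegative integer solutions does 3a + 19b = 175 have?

3

gcd(19, 3):
  19 = 6·3 + 1
  3 = 3·1
so gcd(19, 3) = 1.
Back-substitute for Bézout coefficients:
  1 = 19 - 6·3
  ... = 3·(-6) + 19·(1)
Scale by 175: one solution is (-1050, 175). Reduce a mod 19: (14, 7).
General: a = 14 + 19t, b = 7 - 3t.
a ≥ 0 ⇒ t ≥ 0; b ≥ 0 ⇒ t ≤ 2. So t ∈ [0, 2]: 3 solutions.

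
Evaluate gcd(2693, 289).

gcd(2693, 289) = 1  (2693 = 9*289 + 92, 289 = 3*92 + 13, 92 = 7*13 + 1, 13 = 13*1).

1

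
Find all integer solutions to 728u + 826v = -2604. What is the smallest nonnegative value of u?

35

gcd(826, 728) = 14  (826 = 1*728 + 98, 728 = 7*98 + 42, 98 = 2*42 + 14, 42 = 3*14).
14 divides -2604, so solutions exist.
Back-substituting, 728*(-17) + 826*(15) = 14.
Scale by -2604/14 = -186: (u₀, v₀) = (3162, -2790).
General solution: u = 3162 + 59t, v = -2790 - 52t for integer t.
u ≥ 0: smallest is 3162 mod 59 = 35 (at t = -53), with v = -34.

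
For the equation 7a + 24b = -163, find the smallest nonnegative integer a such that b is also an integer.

11

gcd(24, 7):
  24 = 3·7 + 3
  7 = 2·3 + 1
  3 = 3·1
so gcd(24, 7) = 1.
1 divides -163, so solutions exist.
Back-substitute for Bézout coefficients:
  1 = 7 - 2·3
  ... = 7·(7) + 24·(-2)
Scale by -163/1 = -163: (a₀, b₀) = (-1141, 326).
General solution: a = -1141 + 24t, b = 326 - 7t for integer t.
a ≥ 0: smallest is -1141 mod 24 = 11 (at t = 48), with b = -10.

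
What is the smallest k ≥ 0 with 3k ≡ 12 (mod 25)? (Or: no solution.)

gcd(25, 3):
  25 = 8*3 + 1
  3 = 3*1
so gcd(25, 3) = 1.
1 divides 12, so solutions exist.
Back-substitute for Bézout coefficients:
  1 = 25 - 8*3
  ... = 3*(-8) + 25*(1)
So 3*(-8) ≡ 1 (mod 25); multiply by 12: k ≡ -96 (mod 25).
Smallest nonnegative: k = -96 mod 25 = 4.

4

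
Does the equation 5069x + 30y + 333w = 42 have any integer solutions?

gcd(5069, 30) = 1  (5069 = 168*30 + 29, 30 = 1*29 + 1, 29 = 29*1).
gcd(1, 333) = 1.
1 divides 42, so integer solutions exist.

yes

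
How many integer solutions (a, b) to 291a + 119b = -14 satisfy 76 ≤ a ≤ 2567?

21

gcd(291, 119):
  291 = 2×119 + 53
  119 = 2×53 + 13
  53 = 4×13 + 1
  13 = 13×1
so gcd(291, 119) = 1.
Back-substitute for Bézout coefficients:
  1 = 53 - 4×13
  ... = 291×(9) + 119×(-22)
Scale by -14: particular solution (-126, 308); reduce a mod 119: (112, -274).
General solution: a = 112 + 119t, b = -274 - 291t for integer t.
76 ≤ 112 + 119t ≤ 2567 gives t ∈ [0, 20], which is 21 values.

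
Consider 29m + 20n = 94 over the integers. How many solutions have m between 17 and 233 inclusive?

gcd(29, 20) = 1  (29 = 1·20 + 9, 20 = 2·9 + 2, 9 = 4·2 + 1, 2 = 2·1).
Back-substituting, 29·(9) + 20·(-13) = 1.
Scale by 94: particular solution (846, -1222); reduce m mod 20: (6, -4).
General solution: m = 6 + 20t, n = -4 - 29t for integer t.
17 ≤ 6 + 20t ≤ 233 gives t ∈ [1, 11], which is 11 values.

11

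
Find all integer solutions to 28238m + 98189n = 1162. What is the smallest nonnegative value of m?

3818

gcd(98189, 28238):
  98189 = 3·28238 + 13475
  28238 = 2·13475 + 1288
  13475 = 10·1288 + 595
  1288 = 2·595 + 98
  595 = 6·98 + 7
  98 = 14·7
so gcd(98189, 28238) = 7.
7 divides 1162, so solutions exist.
Back-substitute for Bézout coefficients:
  7 = 595 - 6·98
  ... = 28238·(-991) + 98189·(285)
Scale by 1162/7 = 166: (m₀, n₀) = (-164506, 47310).
General solution: m = -164506 + 14027t, n = 47310 - 4034t for integer t.
m ≥ 0: smallest is -164506 mod 14027 = 3818 (at t = 12), with n = -1098.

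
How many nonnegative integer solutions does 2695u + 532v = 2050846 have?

gcd(2695, 532):
  2695 = 5·532 + 35
  532 = 15·35 + 7
  35 = 5·7
so gcd(2695, 532) = 7.
Back-substitute for Bézout coefficients:
  7 = 532 - 15·35
  ... = 2695·(-15) + 532·(76)
Scale by 292978: one solution is (-4394670, 22266328). Reduce u mod 76: (30, 3703).
General: u = 30 + 76t, v = 3703 - 385t.
u ≥ 0 ⇒ t ≥ 0; v ≥ 0 ⇒ t ≤ 9. So t ∈ [0, 9]: 10 solutions.

10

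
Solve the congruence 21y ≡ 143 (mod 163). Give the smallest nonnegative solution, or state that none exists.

131

gcd(163, 21):
  163 = 7·21 + 16
  21 = 1·16 + 5
  16 = 3·5 + 1
  5 = 5·1
so gcd(163, 21) = 1.
1 divides 143, so solutions exist.
Back-substitute for Bézout coefficients:
  1 = 16 - 3·5
  ... = 21·(-31) + 163·(4)
So 21·(-31) ≡ 1 (mod 163); multiply by 143: y ≡ -4433 (mod 163).
Smallest nonnegative: y = -4433 mod 163 = 131.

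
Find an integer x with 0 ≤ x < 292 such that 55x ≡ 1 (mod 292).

gcd(292, 55) = 1.
By Bézout, 55*(-69) + 292*(13) = 1.
So 55*-69 ≡ 1 (mod 292), and -69 mod 292 = 223.

223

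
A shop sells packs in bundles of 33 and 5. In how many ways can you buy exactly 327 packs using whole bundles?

2

Need nonnegative integers with 33j + 5k = 327.
gcd(33, 5) = 1, and 33·(2) + 5·(-13) = 1.
So (j₀, k₀) = (654, -4251); general j = 654 + 5t, k = -4251 - 33t.
j ≥ 0 ⇒ t ≥ -130; k ≥ 0 ⇒ t ≤ -129. That's 2 values of t.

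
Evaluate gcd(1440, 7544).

gcd(7544, 1440):
  7544 = 5*1440 + 344
  1440 = 4*344 + 64
  344 = 5*64 + 24
  64 = 2*24 + 16
  24 = 1*16 + 8
  16 = 2*8
so gcd(7544, 1440) = 8.

8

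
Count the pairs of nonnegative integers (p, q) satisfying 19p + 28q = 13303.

25

gcd(28, 19) = 1  (28 = 1·19 + 9, 19 = 2·9 + 1, 9 = 9·1).
Back-substituting, 19·(3) + 28·(-2) = 1.
Scale by 13303: one solution is (39909, -26606). Reduce p mod 28: (9, 469).
General: p = 9 + 28t, q = 469 - 19t.
p ≥ 0 ⇒ t ≥ 0; q ≥ 0 ⇒ t ≤ 24. So t ∈ [0, 24]: 25 solutions.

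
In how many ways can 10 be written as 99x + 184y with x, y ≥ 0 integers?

0

gcd(184, 99):
  184 = 1×99 + 85
  99 = 1×85 + 14
  85 = 6×14 + 1
  14 = 14×1
so gcd(184, 99) = 1.
Back-substitute for Bézout coefficients:
  1 = 85 - 6×14
  ... = 99×(-13) + 184×(7)
Scale by 10: one solution is (-130, 70). Reduce x mod 184: (54, -29).
General: x = 54 + 184t, y = -29 - 99t.
x ≥ 0 ⇒ t ≥ 0; y ≥ 0 ⇒ t ≤ -1. So t ∈ [0, -1]: 0 solutions.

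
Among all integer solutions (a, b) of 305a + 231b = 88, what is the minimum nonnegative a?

gcd(305, 231) = 1.
1 divides 88, so solutions exist.
By Bézout, 305*(-103) + 231*(136) = 1.
Scale by 88/1 = 88: (a₀, b₀) = (-9064, 11968).
General solution: a = -9064 + 231t, b = 11968 - 305t for integer t.
a ≥ 0: smallest is -9064 mod 231 = 176 (at t = 40), with b = -232.

176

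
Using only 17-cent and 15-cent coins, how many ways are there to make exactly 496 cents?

2

Need nonnegative integers with 17j + 15k = 496.
gcd(17, 15) = 1, and 17·(-7) + 15·(8) = 1.
So (j₀, k₀) = (-3472, 3968); general j = -3472 + 15t, k = 3968 - 17t.
j ≥ 0 ⇒ t ≥ 232; k ≥ 0 ⇒ t ≤ 233. That's 2 values of t.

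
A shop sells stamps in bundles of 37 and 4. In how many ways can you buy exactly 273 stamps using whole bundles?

2

Need nonnegative integers with 37j + 4k = 273.
gcd(37, 4) = 1, and 37·(1) + 4·(-9) = 1.
So (j₀, k₀) = (273, -2457); general j = 273 + 4t, k = -2457 - 37t.
j ≥ 0 ⇒ t ≥ -68; k ≥ 0 ⇒ t ≤ -67. That's 2 values of t.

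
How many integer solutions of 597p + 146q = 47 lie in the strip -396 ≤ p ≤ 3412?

26

gcd(597, 146) = 1.
By Bézout, 597·(45) + 146·(-184) = 1.
Particular solution: (71, -290).
General solution: p = 71 + 146t, q = -290 - 597t for integer t.
-396 ≤ 71 + 146t ≤ 3412 gives t ∈ [-3, 22], which is 26 values.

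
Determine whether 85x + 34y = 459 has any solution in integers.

yes

gcd(85, 34) = 17  (85 = 2·34 + 17, 34 = 2·17).
17 divides 459, so integer solutions exist.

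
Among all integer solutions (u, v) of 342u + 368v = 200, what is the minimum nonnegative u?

148

gcd(368, 342) = 2.
2 divides 200, so solutions exist.
By Bézout, 342×(-85) + 368×(79) = 2.
Scale by 200/2 = 100: (u₀, v₀) = (-8500, 7900).
General solution: u = -8500 + 184t, v = 7900 - 171t for integer t.
u ≥ 0: smallest is -8500 mod 184 = 148 (at t = 47), with v = -137.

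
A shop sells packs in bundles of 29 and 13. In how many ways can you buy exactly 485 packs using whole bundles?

Need nonnegative integers with 29j + 13k = 485.
gcd(29, 13) = 1, and 29·(-4) + 13·(9) = 1.
So (j₀, k₀) = (-1940, 4365); general j = -1940 + 13t, k = 4365 - 29t.
j ≥ 0 ⇒ t ≥ 150; k ≥ 0 ⇒ t ≤ 150. That's 1 value of t.

1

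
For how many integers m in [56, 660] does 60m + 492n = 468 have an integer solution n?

15

gcd(492, 60):
  492 = 8×60 + 12
  60 = 5×12
so gcd(492, 60) = 12.
Back-substitute for Bézout coefficients:
  12 = 492 - 8×60
  ... = 60×(-8) + 492×(1)
Scale by 39: particular solution (-312, 39); reduce m mod 41: (16, -1).
General solution: m = 16 + 41t, n = -1 - 5t for integer t.
56 ≤ 16 + 41t ≤ 660 gives t ∈ [1, 15], which is 15 values.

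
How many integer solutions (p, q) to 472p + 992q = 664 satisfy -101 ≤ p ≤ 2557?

21

gcd(992, 472):
  992 = 2×472 + 48
  472 = 9×48 + 40
  48 = 1×40 + 8
  40 = 5×8
so gcd(992, 472) = 8.
Back-substitute for Bézout coefficients:
  8 = 48 - 1×40
  ... = 472×(-21) + 992×(10)
Scale by 83: particular solution (-1743, 830); reduce p mod 124: (117, -55).
General solution: p = 117 + 124t, q = -55 - 59t for integer t.
-101 ≤ 117 + 124t ≤ 2557 gives t ∈ [-1, 19], which is 21 values.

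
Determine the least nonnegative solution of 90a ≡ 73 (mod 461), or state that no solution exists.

344

gcd(461, 90) = 1  (461 = 5×90 + 11, 90 = 8×11 + 2, 11 = 5×2 + 1, 2 = 2×1).
1 divides 73, so solutions exist.
Back-substituting, 90×(-210) + 461×(41) = 1.
So 90×(-210) ≡ 1 (mod 461); multiply by 73: a ≡ -15330 (mod 461).
Smallest nonnegative: a = -15330 mod 461 = 344.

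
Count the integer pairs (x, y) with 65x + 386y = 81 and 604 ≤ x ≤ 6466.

15

gcd(386, 65):
  386 = 5*65 + 61
  65 = 1*61 + 4
  61 = 15*4 + 1
  4 = 4*1
so gcd(386, 65) = 1.
Back-substitute for Bézout coefficients:
  1 = 61 - 15*4
  ... = 65*(-95) + 386*(16)
Scale by 81: particular solution (-7695, 1296); reduce x mod 386: (25, -4).
General solution: x = 25 + 386t, y = -4 - 65t for integer t.
604 ≤ 25 + 386t ≤ 6466 gives t ∈ [2, 16], which is 15 values.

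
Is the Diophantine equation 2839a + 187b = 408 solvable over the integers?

yes

gcd(2839, 187) = 17  (2839 = 15*187 + 34, 187 = 5*34 + 17, 34 = 2*17).
17 divides 408, so integer solutions exist.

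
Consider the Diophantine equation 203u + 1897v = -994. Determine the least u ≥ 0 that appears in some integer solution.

gcd(1897, 203) = 7.
7 divides -994, so solutions exist.
By Bézout, 203·(-28) + 1897·(3) = 7.
Scale by -994/7 = -142: (u₀, v₀) = (3976, -426).
General solution: u = 3976 + 271t, v = -426 - 29t for integer t.
u ≥ 0: smallest is 3976 mod 271 = 182 (at t = -14), with v = -20.

182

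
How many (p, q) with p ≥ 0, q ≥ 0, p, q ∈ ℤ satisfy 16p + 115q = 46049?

25

gcd(115, 16) = 1  (115 = 7·16 + 3, 16 = 5·3 + 1, 3 = 3·1).
Back-substituting, 16·(36) + 115·(-5) = 1.
Scale by 46049: one solution is (1657764, -230245). Reduce p mod 115: (39, 395).
General: p = 39 + 115t, q = 395 - 16t.
p ≥ 0 ⇒ t ≥ 0; q ≥ 0 ⇒ t ≤ 24. So t ∈ [0, 24]: 25 solutions.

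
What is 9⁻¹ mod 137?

gcd(137, 9):
  137 = 15*9 + 2
  9 = 4*2 + 1
  2 = 2*1
so gcd(137, 9) = 1.
Back-substitute for Bézout coefficients:
  1 = 9 - 4*2
  ... = 9*(61) + 137*(-4)
So 9*61 ≡ 1 (mod 137), and 61 mod 137 = 61.

61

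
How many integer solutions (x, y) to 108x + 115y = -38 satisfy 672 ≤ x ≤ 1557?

gcd(115, 108) = 1.
By Bézout, 108×(-33) + 115×(31) = 1.
Particular solution: (104, -98).
General solution: x = 104 + 115t, y = -98 - 108t for integer t.
672 ≤ 104 + 115t ≤ 1557 gives t ∈ [5, 12], which is 8 values.

8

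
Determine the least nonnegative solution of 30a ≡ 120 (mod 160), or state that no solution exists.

4

gcd(160, 30):
  160 = 5×30 + 10
  30 = 3×10
so gcd(160, 30) = 10.
10 divides 120, so solutions exist.
Back-substitute for Bézout coefficients:
  10 = 160 - 5×30
  ... = 30×(-5) + 160×(1)
So 30×(-5) ≡ 10 (mod 160); multiply by 12: a ≡ -60 (mod 16).
Smallest nonnegative: a = -60 mod 16 = 4.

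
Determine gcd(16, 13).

gcd(16, 13):
  16 = 1·13 + 3
  13 = 4·3 + 1
  3 = 3·1
so gcd(16, 13) = 1.

1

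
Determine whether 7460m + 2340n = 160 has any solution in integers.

gcd(7460, 2340) = 20  (7460 = 3×2340 + 440, 2340 = 5×440 + 140, 440 = 3×140 + 20, 140 = 7×20).
20 divides 160, so integer solutions exist.

yes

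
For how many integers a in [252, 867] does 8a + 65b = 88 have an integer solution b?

10

gcd(65, 8):
  65 = 8×8 + 1
  8 = 8×1
so gcd(65, 8) = 1.
Back-substitute for Bézout coefficients:
  1 = 65 - 8×8
  ... = 8×(-8) + 65×(1)
Scale by 88: particular solution (-704, 88); reduce a mod 65: (11, 0).
General solution: a = 11 + 65t, b = 0 - 8t for integer t.
252 ≤ 11 + 65t ≤ 867 gives t ∈ [4, 13], which is 10 values.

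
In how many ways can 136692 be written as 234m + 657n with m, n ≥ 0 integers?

8

gcd(657, 234) = 9.
By Bézout, 234×(-14) + 657×(5) = 9.
One solution: (17, 202).
General: m = 17 + 73t, n = 202 - 26t.
m ≥ 0 ⇒ t ≥ 0; n ≥ 0 ⇒ t ≤ 7. So t ∈ [0, 7]: 8 solutions.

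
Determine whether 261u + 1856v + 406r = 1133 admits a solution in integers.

no

gcd(1856, 261) = 29.
gcd(29, 406) = 29.
29 does not divide 1133 (remainder 2), so no integer solutions.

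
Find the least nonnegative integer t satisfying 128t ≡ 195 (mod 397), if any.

gcd(397, 128) = 1  (397 = 3×128 + 13, 128 = 9×13 + 11, 13 = 1×11 + 2, 11 = 5×2 + 1, 2 = 2×1).
1 divides 195, so solutions exist.
Back-substituting, 128×(183) + 397×(-59) = 1.
So 128×(183) ≡ 1 (mod 397); multiply by 195: t ≡ 35685 (mod 397).
Smallest nonnegative: t = 35685 mod 397 = 352.

352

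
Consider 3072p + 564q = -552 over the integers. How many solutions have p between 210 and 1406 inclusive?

gcd(3072, 564) = 12.
By Bézout, 3072*(9) + 564*(-49) = 12.
Particular solution: (9, -50).
General solution: p = 9 + 47t, q = -50 - 256t for integer t.
210 ≤ 9 + 47t ≤ 1406 gives t ∈ [5, 29], which is 25 values.

25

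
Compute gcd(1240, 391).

1

gcd(1240, 391) = 1  (1240 = 3×391 + 67, 391 = 5×67 + 56, 67 = 1×56 + 11, 56 = 5×11 + 1, 11 = 11×1).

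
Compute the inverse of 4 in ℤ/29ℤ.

gcd(29, 4):
  29 = 7·4 + 1
  4 = 4·1
so gcd(29, 4) = 1.
Back-substitute for Bézout coefficients:
  1 = 29 - 7·4
  ... = 4·(-7) + 29·(1)
So 4·-7 ≡ 1 (mod 29), and -7 mod 29 = 22.

22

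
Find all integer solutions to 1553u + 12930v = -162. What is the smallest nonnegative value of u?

11706

gcd(12930, 1553) = 1  (12930 = 8×1553 + 506, 1553 = 3×506 + 35, 506 = 14×35 + 16, 35 = 2×16 + 3, 16 = 5×3 + 1, 3 = 3×1).
1 divides -162, so solutions exist.
Back-substituting, 1553×(-4063) + 12930×(488) = 1.
Scale by -162/1 = -162: (u₀, v₀) = (658206, -79056).
General solution: u = 658206 + 12930t, v = -79056 - 1553t for integer t.
u ≥ 0: smallest is 658206 mod 12930 = 11706 (at t = -50), with v = -1406.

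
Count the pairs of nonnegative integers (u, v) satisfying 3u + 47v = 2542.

18

gcd(47, 3) = 1.
By Bézout, 3×(16) + 47×(-1) = 1.
One solution: (17, 53).
General: u = 17 + 47t, v = 53 - 3t.
u ≥ 0 ⇒ t ≥ 0; v ≥ 0 ⇒ t ≤ 17. So t ∈ [0, 17]: 18 solutions.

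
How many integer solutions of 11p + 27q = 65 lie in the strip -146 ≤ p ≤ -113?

gcd(27, 11) = 1  (27 = 2×11 + 5, 11 = 2×5 + 1, 5 = 5×1).
Back-substituting, 11×(5) + 27×(-2) = 1.
Scale by 65: particular solution (325, -130); reduce p mod 27: (1, 2).
General solution: p = 1 + 27t, q = 2 - 11t for integer t.
-146 ≤ 1 + 27t ≤ -113 gives t ∈ [-5, -5], which is 1 value.

1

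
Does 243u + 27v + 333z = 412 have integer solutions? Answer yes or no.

gcd(243, 27):
  243 = 9*27
so gcd(243, 27) = 27.
gcd(27, 333) = 9.
9 does not divide 412 (remainder 7), so no integer solutions.

no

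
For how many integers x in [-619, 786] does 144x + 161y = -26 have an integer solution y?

8

gcd(161, 144) = 1  (161 = 1*144 + 17, 144 = 8*17 + 8, 17 = 2*8 + 1, 8 = 8*1).
Back-substituting, 144*(-19) + 161*(17) = 1.
Scale by -26: particular solution (494, -442); reduce x mod 161: (11, -10).
General solution: x = 11 + 161t, y = -10 - 144t for integer t.
-619 ≤ 11 + 161t ≤ 786 gives t ∈ [-3, 4], which is 8 values.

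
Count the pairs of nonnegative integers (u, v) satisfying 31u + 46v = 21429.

gcd(46, 31):
  46 = 1×31 + 15
  31 = 2×15 + 1
  15 = 15×1
so gcd(46, 31) = 1.
Back-substitute for Bézout coefficients:
  1 = 31 - 2×15
  ... = 31×(3) + 46×(-2)
Scale by 21429: one solution is (64287, -42858). Reduce u mod 46: (25, 449).
General: u = 25 + 46t, v = 449 - 31t.
u ≥ 0 ⇒ t ≥ 0; v ≥ 0 ⇒ t ≤ 14. So t ∈ [0, 14]: 15 solutions.

15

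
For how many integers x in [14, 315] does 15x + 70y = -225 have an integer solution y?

21

gcd(70, 15):
  70 = 4×15 + 10
  15 = 1×10 + 5
  10 = 2×5
so gcd(70, 15) = 5.
Back-substitute for Bézout coefficients:
  5 = 15 - 1×10
  ... = 15×(5) + 70×(-1)
Scale by -45: particular solution (-225, 45); reduce x mod 14: (13, -6).
General solution: x = 13 + 14t, y = -6 - 3t for integer t.
14 ≤ 13 + 14t ≤ 315 gives t ∈ [1, 21], which is 21 values.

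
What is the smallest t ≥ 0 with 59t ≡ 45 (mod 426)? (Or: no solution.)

369

gcd(426, 59):
  426 = 7*59 + 13
  59 = 4*13 + 7
  13 = 1*7 + 6
  7 = 1*6 + 1
  6 = 6*1
so gcd(426, 59) = 1.
1 divides 45, so solutions exist.
Back-substitute for Bézout coefficients:
  1 = 7 - 1*6
  ... = 59*(65) + 426*(-9)
So 59*(65) ≡ 1 (mod 426); multiply by 45: t ≡ 2925 (mod 426).
Smallest nonnegative: t = 2925 mod 426 = 369.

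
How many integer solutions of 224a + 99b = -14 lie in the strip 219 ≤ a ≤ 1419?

gcd(224, 99) = 1.
By Bézout, 224*(-19) + 99*(43) = 1.
Particular solution: (68, -154).
General solution: a = 68 + 99t, b = -154 - 224t for integer t.
219 ≤ 68 + 99t ≤ 1419 gives t ∈ [2, 13], which is 12 values.

12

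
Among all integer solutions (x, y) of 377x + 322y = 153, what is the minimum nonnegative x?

155

gcd(377, 322):
  377 = 1·322 + 55
  322 = 5·55 + 47
  55 = 1·47 + 8
  47 = 5·8 + 7
  8 = 1·7 + 1
  7 = 7·1
so gcd(377, 322) = 1.
1 divides 153, so solutions exist.
Back-substitute for Bézout coefficients:
  1 = 8 - 1·7
  ... = 377·(41) + 322·(-48)
Scale by 153/1 = 153: (x₀, y₀) = (6273, -7344).
General solution: x = 6273 + 322t, y = -7344 - 377t for integer t.
x ≥ 0: smallest is 6273 mod 322 = 155 (at t = -19), with y = -181.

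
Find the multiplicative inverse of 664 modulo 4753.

1539

gcd(4753, 664) = 1  (4753 = 7*664 + 105, 664 = 6*105 + 34, 105 = 3*34 + 3, 34 = 11*3 + 1, 3 = 3*1).
Back-substituting, 664*(1539) + 4753*(-215) = 1.
So 664*1539 ≡ 1 (mod 4753), and 1539 mod 4753 = 1539.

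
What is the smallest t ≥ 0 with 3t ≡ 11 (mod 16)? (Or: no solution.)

9

gcd(16, 3) = 1  (16 = 5×3 + 1, 3 = 3×1).
1 divides 11, so solutions exist.
Back-substituting, 3×(-5) + 16×(1) = 1.
So 3×(-5) ≡ 1 (mod 16); multiply by 11: t ≡ -55 (mod 16).
Smallest nonnegative: t = -55 mod 16 = 9.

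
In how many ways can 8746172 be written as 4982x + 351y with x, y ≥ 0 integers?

5

gcd(4982, 351) = 1.
By Bézout, 4982·(-160) + 351·(2271) = 1.
One solution: (340, 20092).
General: x = 340 + 351t, y = 20092 - 4982t.
x ≥ 0 ⇒ t ≥ 0; y ≥ 0 ⇒ t ≤ 4. So t ∈ [0, 4]: 5 solutions.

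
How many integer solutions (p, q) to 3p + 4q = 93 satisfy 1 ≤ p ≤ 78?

19

gcd(4, 3) = 1  (4 = 1·3 + 1, 3 = 3·1).
Back-substituting, 3·(-1) + 4·(1) = 1.
Scale by 93: particular solution (-93, 93); reduce p mod 4: (3, 21).
General solution: p = 3 + 4t, q = 21 - 3t for integer t.
1 ≤ 3 + 4t ≤ 78 gives t ∈ [0, 18], which is 19 values.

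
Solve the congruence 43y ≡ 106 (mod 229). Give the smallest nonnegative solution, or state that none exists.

93

gcd(229, 43) = 1  (229 = 5×43 + 14, 43 = 3×14 + 1, 14 = 14×1).
1 divides 106, so solutions exist.
Back-substituting, 43×(16) + 229×(-3) = 1.
So 43×(16) ≡ 1 (mod 229); multiply by 106: y ≡ 1696 (mod 229).
Smallest nonnegative: y = 1696 mod 229 = 93.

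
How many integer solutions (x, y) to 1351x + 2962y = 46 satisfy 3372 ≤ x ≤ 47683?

15

gcd(2962, 1351) = 1  (2962 = 2·1351 + 260, 1351 = 5·260 + 51, 260 = 5·51 + 5, 51 = 10·5 + 1, 5 = 5·1).
Back-substituting, 1351·(581) + 2962·(-265) = 1.
Scale by 46: particular solution (26726, -12190); reduce x mod 2962: (68, -31).
General solution: x = 68 + 2962t, y = -31 - 1351t for integer t.
3372 ≤ 68 + 2962t ≤ 47683 gives t ∈ [2, 16], which is 15 values.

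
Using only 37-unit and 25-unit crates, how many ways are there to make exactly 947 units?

Need nonnegative integers with 37j + 25k = 947.
gcd(37, 25) = 1, and 37·(-2) + 25·(3) = 1.
So (j₀, k₀) = (-1894, 2841); general j = -1894 + 25t, k = 2841 - 37t.
j ≥ 0 ⇒ t ≥ 76; k ≥ 0 ⇒ t ≤ 76. That's 1 value of t.

1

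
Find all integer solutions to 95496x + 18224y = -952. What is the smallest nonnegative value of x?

1853

gcd(95496, 18224):
  95496 = 5×18224 + 4376
  18224 = 4×4376 + 720
  4376 = 6×720 + 56
  720 = 12×56 + 48
  56 = 1×48 + 8
  48 = 6×8
so gcd(95496, 18224) = 8.
8 divides -952, so solutions exist.
Back-substitute for Bézout coefficients:
  8 = 56 - 1×48
  ... = 95496×(329) + 18224×(-1724)
Scale by -952/8 = -119: (x₀, y₀) = (-39151, 205156).
General solution: x = -39151 + 2278t, y = 205156 - 11937t for integer t.
x ≥ 0: smallest is -39151 mod 2278 = 1853 (at t = 18), with y = -9710.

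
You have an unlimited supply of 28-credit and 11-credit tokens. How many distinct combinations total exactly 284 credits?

Need nonnegative integers with 28j + 11k = 284.
gcd(28, 11) = 1, and 28·(2) + 11·(-5) = 1.
So (j₀, k₀) = (568, -1420); general j = 568 + 11t, k = -1420 - 28t.
j ≥ 0 ⇒ t ≥ -51; k ≥ 0 ⇒ t ≤ -51. That's 1 value of t.

1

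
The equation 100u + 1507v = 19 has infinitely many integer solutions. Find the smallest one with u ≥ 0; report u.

gcd(1507, 100):
  1507 = 15·100 + 7
  100 = 14·7 + 2
  7 = 3·2 + 1
  2 = 2·1
so gcd(1507, 100) = 1.
1 divides 19, so solutions exist.
Back-substitute for Bézout coefficients:
  1 = 7 - 3·2
  ... = 100·(-648) + 1507·(43)
Scale by 19/1 = 19: (u₀, v₀) = (-12312, 817).
General solution: u = -12312 + 1507t, v = 817 - 100t for integer t.
u ≥ 0: smallest is -12312 mod 1507 = 1251 (at t = 9), with v = -83.

1251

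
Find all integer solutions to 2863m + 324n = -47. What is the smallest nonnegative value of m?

gcd(2863, 324) = 1  (2863 = 8*324 + 271, 324 = 1*271 + 53, 271 = 5*53 + 6, 53 = 8*6 + 5, 6 = 1*5 + 1, 5 = 5*1).
1 divides -47, so solutions exist.
Back-substituting, 2863*(55) + 324*(-486) = 1.
Scale by -47/1 = -47: (m₀, n₀) = (-2585, 22842).
General solution: m = -2585 + 324t, n = 22842 - 2863t for integer t.
m ≥ 0: smallest is -2585 mod 324 = 7 (at t = 8), with n = -62.

7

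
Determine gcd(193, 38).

1

gcd(193, 38):
  193 = 5×38 + 3
  38 = 12×3 + 2
  3 = 1×2 + 1
  2 = 2×1
so gcd(193, 38) = 1.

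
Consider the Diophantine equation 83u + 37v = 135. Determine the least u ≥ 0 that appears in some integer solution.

gcd(83, 37) = 1  (83 = 2·37 + 9, 37 = 4·9 + 1, 9 = 9·1).
1 divides 135, so solutions exist.
Back-substituting, 83·(-4) + 37·(9) = 1.
Scale by 135/1 = 135: (u₀, v₀) = (-540, 1215).
General solution: u = -540 + 37t, v = 1215 - 83t for integer t.
u ≥ 0: smallest is -540 mod 37 = 15 (at t = 15), with v = -30.

15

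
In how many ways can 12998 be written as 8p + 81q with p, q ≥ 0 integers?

gcd(81, 8):
  81 = 10×8 + 1
  8 = 8×1
so gcd(81, 8) = 1.
Back-substitute for Bézout coefficients:
  1 = 81 - 10×8
  ... = 8×(-10) + 81×(1)
Scale by 12998: one solution is (-129980, 12998). Reduce p mod 81: (25, 158).
General: p = 25 + 81t, q = 158 - 8t.
p ≥ 0 ⇒ t ≥ 0; q ≥ 0 ⇒ t ≤ 19. So t ∈ [0, 19]: 20 solutions.

20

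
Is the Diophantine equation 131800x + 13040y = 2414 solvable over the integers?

no

gcd(131800, 13040) = 40.
40 does not divide 2414 (remainder 14), so no integer solutions.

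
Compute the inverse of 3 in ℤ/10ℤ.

gcd(10, 3) = 1.
By Bézout, 3×(-3) + 10×(1) = 1.
So 3×-3 ≡ 1 (mod 10), and -3 mod 10 = 7.

7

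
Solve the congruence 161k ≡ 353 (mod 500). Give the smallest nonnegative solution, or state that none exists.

gcd(500, 161) = 1  (500 = 3×161 + 17, 161 = 9×17 + 8, 17 = 2×8 + 1, 8 = 8×1).
1 divides 353, so solutions exist.
Back-substituting, 161×(-59) + 500×(19) = 1.
So 161×(-59) ≡ 1 (mod 500); multiply by 353: k ≡ -20827 (mod 500).
Smallest nonnegative: k = -20827 mod 500 = 173.

173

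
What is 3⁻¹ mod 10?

gcd(10, 3) = 1.
By Bézout, 3·(-3) + 10·(1) = 1.
So 3·-3 ≡ 1 (mod 10), and -3 mod 10 = 7.

7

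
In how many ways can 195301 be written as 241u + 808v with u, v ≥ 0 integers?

gcd(808, 241) = 1.
By Bézout, 241·(57) + 808·(-17) = 1.
One solution: (341, 140).
General: u = 341 + 808t, v = 140 - 241t.
u ≥ 0 ⇒ t ≥ 0; v ≥ 0 ⇒ t ≤ 0. So t ∈ [0, 0]: 1 solution.

1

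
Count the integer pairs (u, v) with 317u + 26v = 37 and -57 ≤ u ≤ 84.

6

gcd(317, 26) = 1  (317 = 12·26 + 5, 26 = 5·5 + 1, 5 = 5·1).
Back-substituting, 317·(-5) + 26·(61) = 1.
Scale by 37: particular solution (-185, 2257); reduce u mod 26: (23, -279).
General solution: u = 23 + 26t, v = -279 - 317t for integer t.
-57 ≤ 23 + 26t ≤ 84 gives t ∈ [-3, 2], which is 6 values.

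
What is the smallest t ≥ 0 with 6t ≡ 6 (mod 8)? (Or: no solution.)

1

gcd(8, 6) = 2  (8 = 1×6 + 2, 6 = 3×2).
2 divides 6, so solutions exist.
Back-substituting, 6×(-1) + 8×(1) = 2.
So 6×(-1) ≡ 2 (mod 8); multiply by 3: t ≡ -3 (mod 4).
Smallest nonnegative: t = -3 mod 4 = 1.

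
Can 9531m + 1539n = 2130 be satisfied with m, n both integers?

gcd(9531, 1539):
  9531 = 6·1539 + 297
  1539 = 5·297 + 54
  297 = 5·54 + 27
  54 = 2·27
so gcd(9531, 1539) = 27.
27 does not divide 2130 (remainder 24), so no integer solutions.

no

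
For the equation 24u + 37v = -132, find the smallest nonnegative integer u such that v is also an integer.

13

gcd(37, 24) = 1.
1 divides -132, so solutions exist.
By Bézout, 24×(17) + 37×(-11) = 1.
Scale by -132/1 = -132: (u₀, v₀) = (-2244, 1452).
General solution: u = -2244 + 37t, v = 1452 - 24t for integer t.
u ≥ 0: smallest is -2244 mod 37 = 13 (at t = 61), with v = -12.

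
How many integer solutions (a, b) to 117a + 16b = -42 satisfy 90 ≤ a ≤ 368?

18

gcd(117, 16):
  117 = 7×16 + 5
  16 = 3×5 + 1
  5 = 5×1
so gcd(117, 16) = 1.
Back-substitute for Bézout coefficients:
  1 = 16 - 3×5
  ... = 117×(-3) + 16×(22)
Scale by -42: particular solution (126, -924); reduce a mod 16: (14, -105).
General solution: a = 14 + 16t, b = -105 - 117t for integer t.
90 ≤ 14 + 16t ≤ 368 gives t ∈ [5, 22], which is 18 values.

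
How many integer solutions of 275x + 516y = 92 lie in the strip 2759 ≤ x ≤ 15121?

24

gcd(516, 275) = 1.
By Bézout, 275×(167) + 516×(-89) = 1.
Particular solution: (400, -213).
General solution: x = 400 + 516t, y = -213 - 275t for integer t.
2759 ≤ 400 + 516t ≤ 15121 gives t ∈ [5, 28], which is 24 values.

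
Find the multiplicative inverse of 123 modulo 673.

gcd(673, 123) = 1.
By Bézout, 123·(290) + 673·(-53) = 1.
So 123·290 ≡ 1 (mod 673), and 290 mod 673 = 290.

290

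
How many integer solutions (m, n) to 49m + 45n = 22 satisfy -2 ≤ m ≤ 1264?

gcd(49, 45) = 1.
By Bézout, 49*(-11) + 45*(12) = 1.
Particular solution: (28, -30).
General solution: m = 28 + 45t, n = -30 - 49t for integer t.
-2 ≤ 28 + 45t ≤ 1264 gives t ∈ [0, 27], which is 28 values.

28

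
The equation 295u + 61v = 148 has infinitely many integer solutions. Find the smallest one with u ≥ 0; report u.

gcd(295, 61) = 1  (295 = 4×61 + 51, 61 = 1×51 + 10, 51 = 5×10 + 1, 10 = 10×1).
1 divides 148, so solutions exist.
Back-substituting, 295×(6) + 61×(-29) = 1.
Scale by 148/1 = 148: (u₀, v₀) = (888, -4292).
General solution: u = 888 + 61t, v = -4292 - 295t for integer t.
u ≥ 0: smallest is 888 mod 61 = 34 (at t = -14), with v = -162.

34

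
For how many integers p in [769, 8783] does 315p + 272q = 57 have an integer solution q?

30

gcd(315, 272):
  315 = 1*272 + 43
  272 = 6*43 + 14
  43 = 3*14 + 1
  14 = 14*1
so gcd(315, 272) = 1.
Back-substitute for Bézout coefficients:
  1 = 43 - 3*14
  ... = 315*(19) + 272*(-22)
Scale by 57: particular solution (1083, -1254); reduce p mod 272: (267, -309).
General solution: p = 267 + 272t, q = -309 - 315t for integer t.
769 ≤ 267 + 272t ≤ 8783 gives t ∈ [2, 31], which is 30 values.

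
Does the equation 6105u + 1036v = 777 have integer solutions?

gcd(6105, 1036) = 37  (6105 = 5·1036 + 925, 1036 = 1·925 + 111, 925 = 8·111 + 37, 111 = 3·37).
37 divides 777, so integer solutions exist.

yes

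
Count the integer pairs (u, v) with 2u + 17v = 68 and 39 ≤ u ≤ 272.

14

gcd(17, 2) = 1.
By Bézout, 2×(-8) + 17×(1) = 1.
Particular solution: (0, 4).
General solution: u = 0 + 17t, v = 4 - 2t for integer t.
39 ≤ 0 + 17t ≤ 272 gives t ∈ [3, 16], which is 14 values.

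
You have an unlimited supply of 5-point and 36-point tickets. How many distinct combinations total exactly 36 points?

Need nonnegative integers with 5j + 36k = 36.
gcd(5, 36) = 1, and 5·(-7) + 36·(1) = 1.
So (j₀, k₀) = (-252, 36); general j = -252 + 36t, k = 36 - 5t.
j ≥ 0 ⇒ t ≥ 7; k ≥ 0 ⇒ t ≤ 7. That's 1 value of t.

1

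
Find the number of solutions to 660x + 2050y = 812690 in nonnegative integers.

6

gcd(2050, 660) = 10.
By Bézout, 660×(-59) + 2050×(19) = 10.
One solution: (79, 371).
General: x = 79 + 205t, y = 371 - 66t.
x ≥ 0 ⇒ t ≥ 0; y ≥ 0 ⇒ t ≤ 5. So t ∈ [0, 5]: 6 solutions.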